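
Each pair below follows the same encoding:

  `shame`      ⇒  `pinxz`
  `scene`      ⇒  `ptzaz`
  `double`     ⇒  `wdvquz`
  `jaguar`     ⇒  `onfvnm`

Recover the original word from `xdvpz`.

mouse

s(18)→p(15) and h(7)→i(8) fit y≡3x+13 (mod 26); the inverse of 3 mod 26 is 9. Treating letters as 0–25, the rule is x ↦ 3x + 13 (mod 26).
Undoing it on xdvpz: x(23)→9·(23−13)≡12=m; d(3)→9·(3−13)≡14=o; v(21)→9·(21−13)≡20=u; p(15)→9·(15−13)≡18=s; z(25)→9·(25−13)≡4=e (all mod 26).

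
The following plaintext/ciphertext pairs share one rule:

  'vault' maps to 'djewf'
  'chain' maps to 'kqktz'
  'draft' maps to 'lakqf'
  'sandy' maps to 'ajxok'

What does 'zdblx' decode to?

In vault: v→d is +8, a→j is +9, u→e is +10, l→w is +11 — the shift increases by 1 each position. Letter i (0-indexed) is shifted by i+8, so successive shifts are 8, 9, 10, ….
Reversing it on zdblx: z−8=r, d−9=u, b−10=r, l−11=a, x−12=l.

rural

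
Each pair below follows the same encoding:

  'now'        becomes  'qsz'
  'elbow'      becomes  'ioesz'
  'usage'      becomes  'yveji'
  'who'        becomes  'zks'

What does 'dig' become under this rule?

The shift depends on letter class: consonant n→q is +3, but vowel o→s is +4. Two shifts are in play — +4 for a/e/i/o/u, +3 for every other letter.
Applying it to dig: d(cons)+3=g, i(vowel)+4=m, g(cons)+3=j.

gmj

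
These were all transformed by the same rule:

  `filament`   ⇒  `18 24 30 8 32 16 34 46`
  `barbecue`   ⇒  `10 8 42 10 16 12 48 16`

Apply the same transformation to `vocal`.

f(#6)→18 and i(#9)→24: differences scale by 2, so n = 2·pos + 6. Each letter becomes 2×(its alphabet position, a=1..z=26) + 6.
Applying it to vocal: v=22→50, o=15→36, c=3→12, a=1→8, l=12→30.

50 36 12 8 30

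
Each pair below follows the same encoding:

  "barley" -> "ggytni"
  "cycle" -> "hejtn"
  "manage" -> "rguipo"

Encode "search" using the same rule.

xkhzlr

Each letter shifts forward by (position + 5), i.e. 5, 6, 7, … — the shift grows by one for each successive letter.
On search: s+5=x, e+6=k, a+7=h, r+8=z, c+9=l, h+10=r.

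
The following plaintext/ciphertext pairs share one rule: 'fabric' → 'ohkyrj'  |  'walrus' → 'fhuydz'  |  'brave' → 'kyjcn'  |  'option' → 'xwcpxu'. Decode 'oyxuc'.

Shifts by position in fabric: pos 0: f→o (+9), pos 1: a→h (+7), pos 2: b→k (+9), pos 3: r→y (+7) — repeating every 2. The shifts repeat in a cycle of length 2: positions 0,1,… shift by +9, +7, then the pattern repeats.
Undoing it on oyxuc: o−9=f, y−7=r, x−9=o, u−7=n, c−9=t.

front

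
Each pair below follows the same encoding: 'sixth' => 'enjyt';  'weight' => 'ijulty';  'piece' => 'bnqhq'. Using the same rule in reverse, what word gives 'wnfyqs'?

kitten

The shifts repeat in a cycle of length 2: positions 0,1,… shift by +12, +5, then the pattern repeats.
Reversing it on wnfyqs: w−12=k, n−5=i, f−12=t, y−5=t, q−12=e, s−5=n.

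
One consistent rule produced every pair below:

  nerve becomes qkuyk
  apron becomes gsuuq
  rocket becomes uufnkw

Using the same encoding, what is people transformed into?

skusok

The shift depends on letter class: consonant n→q is +3, but vowel e→k is +6. The rule splits by letter class: vowels +6, consonants +3.
On people: p(cons)+3=s, e(vowel)+6=k, o(vowel)+6=u, p(cons)+3=s, l(cons)+3=o, e(vowel)+6=k.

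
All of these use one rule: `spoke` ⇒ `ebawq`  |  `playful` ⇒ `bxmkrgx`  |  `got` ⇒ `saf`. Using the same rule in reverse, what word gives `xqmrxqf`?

leaflet

Compare letters: s→e is +12, p→b is +12, o→a is +12 — a constant shift. This is a Caesar cipher with shift 12.
Reversing it on xqmrxqf: x−12=l, q−12=e, m−12=a, r−12=f, x−12=l, q−12=e, f−12=t.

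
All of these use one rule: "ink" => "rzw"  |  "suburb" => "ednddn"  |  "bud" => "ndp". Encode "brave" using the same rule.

ndjhn

The shift depends on letter class: consonant n→z is +12, but vowel i→r is +9. Vowels shift forward by 9 and consonants shift forward by 12.
Applying it to brave: b(cons)+12=n, r(cons)+12=d, a(vowel)+9=j, v(cons)+12=h, e(vowel)+9=n.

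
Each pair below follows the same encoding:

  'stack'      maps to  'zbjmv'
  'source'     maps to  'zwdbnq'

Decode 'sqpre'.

In stack: s→z is +7, t→b is +8, a→j is +9, c→m is +10 — the shift increases by 1 each position. The shift increases by 1 at each position, starting from +7: 7, 8, 9, ….
Reversing it on sqpre: s−7=l, q−8=i, p−9=g, r−10=h, e−11=t.

light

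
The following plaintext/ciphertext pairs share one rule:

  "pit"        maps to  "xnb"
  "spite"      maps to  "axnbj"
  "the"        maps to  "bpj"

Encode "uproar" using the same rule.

zxztfz

Two shifts are in play — +5 for a/e/i/o/u, +8 for every other letter.
For uproar: u(vowel)+5=z, p(cons)+8=x, r(cons)+8=z, o(vowel)+5=t, a(vowel)+5=f, r(cons)+8=z.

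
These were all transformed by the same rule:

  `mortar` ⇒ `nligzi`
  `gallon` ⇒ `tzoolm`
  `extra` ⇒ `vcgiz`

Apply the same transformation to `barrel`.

Each letter is replaced by its mirror in the alphabet: a↔z, b↔y, c↔x, and so on (the Atbash cipher).
For barrel: b↔y, a↔z, r↔i, r↔i, e↔v, l↔o.

yziivo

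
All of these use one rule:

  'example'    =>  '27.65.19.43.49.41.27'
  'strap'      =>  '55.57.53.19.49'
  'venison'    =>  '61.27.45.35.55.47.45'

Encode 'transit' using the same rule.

57.53.19.45.55.35.57

e(#5)→27 and x(#24)→65: differences scale by 2, so n = 2·pos + 17. Each letter becomes 2×(its alphabet position, a=1..z=26) + 17.
Applying it to transit: t=20→57, r=18→53, a=1→19, n=14→45, s=19→55, i=9→35, t=20→57.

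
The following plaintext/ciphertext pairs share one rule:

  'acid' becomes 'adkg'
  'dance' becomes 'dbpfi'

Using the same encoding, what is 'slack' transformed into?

In acid: a→a is +0, c→d is +1, i→k is +2, d→g is +3 — the shift increases by 1 each position. Each letter shifts forward by its position index (0, 1, 2, …) — the shift grows by one for each successive letter.
Applying it to slack: s+0=s, l+1=m, a+2=c, c+3=f, k+4=o.

smcfo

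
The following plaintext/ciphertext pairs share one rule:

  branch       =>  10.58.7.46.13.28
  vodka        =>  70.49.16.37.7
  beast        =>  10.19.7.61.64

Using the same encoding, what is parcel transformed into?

52.7.58.13.19.40

b(#2)→10 and r(#18)→58: differences scale by 3, so n = 3·pos + 4. The formula is n = 3×(alphabet index, a=1) + 4.
For parcel: p=16→52, a=1→7, r=18→58, c=3→13, e=5→19, l=12→40.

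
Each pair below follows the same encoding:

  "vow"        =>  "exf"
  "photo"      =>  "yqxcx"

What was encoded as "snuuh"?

jelly

Each letter is shifted forward by 9 in the alphabet (a Caesar shift of +9).
Reversing it on snuuh: s−9=j, n−9=e, u−9=l, u−9=l, h−9=y.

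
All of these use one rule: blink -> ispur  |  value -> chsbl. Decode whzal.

paste

Each letter is shifted forward by 7 in the alphabet (a Caesar shift of +7).
Reversing it on whzal: w−7=p, h−7=a, z−7=s, a−7=t, l−7=e.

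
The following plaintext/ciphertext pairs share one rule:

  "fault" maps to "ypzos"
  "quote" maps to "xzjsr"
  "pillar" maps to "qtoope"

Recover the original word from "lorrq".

sleep

f(5)→y(24) and a(0)→p(15) fit y≡7x+15 (mod 26); the inverse of 7 mod 26 is 15. Each letter's alphabet position (a=0..z=25) is mapped through 7·x+15 mod 26 — an affine cipher.
Undoing it on lorrq: l(11)→15·(11−15)≡18=s; o(14)→15·(14−15)≡11=l; r(17)→15·(17−15)≡4=e; r(17)→15·(17−15)≡4=e; q(16)→15·(16−15)≡15=p (all mod 26).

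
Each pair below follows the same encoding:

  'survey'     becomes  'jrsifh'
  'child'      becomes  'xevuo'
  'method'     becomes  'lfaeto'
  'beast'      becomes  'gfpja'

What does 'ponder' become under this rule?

Treating letters as 0–25, the rule is x ↦ 17x + 15 (mod 26).
Applying it to ponder: p(15)→17·15+15≡10=k; o(14)→17·14+15≡19=t; n(13)→17·13+15≡2=c; d(3)→17·3+15≡14=o; e(4)→17·4+15≡5=f; r(17)→17·17+15≡18=s (all mod 26).

ktcofs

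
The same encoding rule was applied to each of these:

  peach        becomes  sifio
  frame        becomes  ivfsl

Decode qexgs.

In peach: p→s is +3, e→i is +4, a→f is +5, c→i is +6 — the shift increases by 1 each position. Letter i (0-indexed) is shifted by i+3, so successive shifts are 3, 4, 5, ….
Undoing it on qexgs: q−3=n, e−4=a, x−5=s, g−6=a, s−7=l.

nasal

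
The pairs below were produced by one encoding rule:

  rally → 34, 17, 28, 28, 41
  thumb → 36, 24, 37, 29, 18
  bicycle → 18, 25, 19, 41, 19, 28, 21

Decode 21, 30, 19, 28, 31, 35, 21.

Each letter is replaced by its alphabet position (a=1..z=26) + 16.
Decoding 21, 30, 19, 28, 31, 35, 21: 21→(21−16)÷1=5=e, 30→(30−16)÷1=14=n, 19→(19−16)÷1=3=c, 28→(28−16)÷1=12=l, 31→(31−16)÷1=15=o, 35→(35−16)÷1=19=s, 21→(21−16)÷1=5=e.

enclose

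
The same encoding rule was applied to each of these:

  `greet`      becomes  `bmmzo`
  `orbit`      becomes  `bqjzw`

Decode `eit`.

law

The output letters match the input read backwards, each shifted +8: greet reversed is teerg. The word is reversed, then every letter is shifted forward by 8.
Undoing it on eit: shift back: e−8=w, i−8=a, t−8=l → wal; then reverse → law.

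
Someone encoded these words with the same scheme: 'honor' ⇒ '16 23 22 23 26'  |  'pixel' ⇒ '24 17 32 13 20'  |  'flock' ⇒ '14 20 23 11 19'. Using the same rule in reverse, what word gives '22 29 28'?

Letters become their 1-based position plus 8 (so a→9, b→10, …).
Undoing it on 22 29 28: 22→(22−8)÷1=14=n, 29→(29−8)÷1=21=u, 28→(28−8)÷1=20=t.

nut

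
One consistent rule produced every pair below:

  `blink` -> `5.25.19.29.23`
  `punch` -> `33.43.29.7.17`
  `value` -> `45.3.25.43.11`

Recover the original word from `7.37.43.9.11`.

crude

The formula is n = 2×(alphabet index, a=1) + 1.
Decoding 7.37.43.9.11: 7→(7−1)÷2=3=c, 37→(37−1)÷2=18=r, 43→(43−1)÷2=21=u, 9→(9−1)÷2=4=d, 11→(11−1)÷2=5=e.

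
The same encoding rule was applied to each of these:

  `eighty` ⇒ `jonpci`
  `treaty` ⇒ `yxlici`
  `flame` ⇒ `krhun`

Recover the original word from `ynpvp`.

In eighty: e→j is +5, i→o is +6, g→n is +7, h→p is +8 — the shift increases by 1 each position. The shift increases by 1 at each position, starting from +5: 5, 6, 7, ….
Decoding ynpvp: y−5=t, n−6=h, p−7=i, v−8=n, p−9=g.

thing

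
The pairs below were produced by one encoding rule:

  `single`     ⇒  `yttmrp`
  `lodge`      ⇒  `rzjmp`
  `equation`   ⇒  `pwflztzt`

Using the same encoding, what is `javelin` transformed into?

plbprtt

The shift depends on letter class: consonant s→y is +6, but vowel i→t is +11. Two shifts are in play — +11 for a/e/i/o/u, +6 for every other letter.
On javelin: j(cons)+6=p, a(vowel)+11=l, v(cons)+6=b, e(vowel)+11=p, l(cons)+6=r, i(vowel)+11=t, n(cons)+6=t.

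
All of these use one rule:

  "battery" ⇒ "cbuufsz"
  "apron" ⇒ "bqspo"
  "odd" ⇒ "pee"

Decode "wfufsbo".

Compare letters: b→c is +1, a→b is +1, t→u is +1 — a constant shift. Every letter moves 1 place later in the alphabet, wrapping around z→a.
Undoing it on wfufsbo: w−1=v, f−1=e, u−1=t, f−1=e, s−1=r, b−1=a, o−1=n.

veteran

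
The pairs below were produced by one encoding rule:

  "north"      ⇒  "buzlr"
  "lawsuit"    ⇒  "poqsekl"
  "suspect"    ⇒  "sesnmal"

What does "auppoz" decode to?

collar

n(13)→b(1) and o(14)→u(20) fit y≡19x+14 (mod 26); the inverse of 19 mod 26 is 11. This is an affine cipher: with a=0,…,z=25, each position x becomes (19x+14) mod 26.
Reversing it on auppoz: a(0)→11·(0−14)≡2=c; u(20)→11·(20−14)≡14=o; p(15)→11·(15−14)≡11=l; p(15)→11·(15−14)≡11=l; o(14)→11·(14−14)≡0=a; z(25)→11·(25−14)≡17=r (all mod 26).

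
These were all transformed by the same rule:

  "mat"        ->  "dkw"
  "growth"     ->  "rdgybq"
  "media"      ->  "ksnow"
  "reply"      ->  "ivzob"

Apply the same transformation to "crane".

The output letters match the input read backwards, each shifted +10: mat reversed is tam. The word is reversed, then every letter is shifted forward by 10.
For crane: reverse → enarc; then shift: e+10=o, n+10=x, a+10=k, r+10=b, c+10=m.

oxkbm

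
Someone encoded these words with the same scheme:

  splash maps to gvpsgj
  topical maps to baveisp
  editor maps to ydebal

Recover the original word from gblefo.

string

Each letter's alphabet position (a=0..z=25) is mapped through 21·x+18 mod 26 — an affine cipher.
Reversing it on gblefo: g(6)→5·(6−18)≡18=s; b(1)→5·(1−18)≡19=t; l(11)→5·(11−18)≡17=r; e(4)→5·(4−18)≡8=i; f(5)→5·(5−18)≡13=n; o(14)→5·(14−18)≡6=g (all mod 26).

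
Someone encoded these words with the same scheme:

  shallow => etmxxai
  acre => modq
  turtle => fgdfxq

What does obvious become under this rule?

anhuage

This is a Caesar cipher with shift 12.
For obvious: o+12=a, b+12=n, v+12=h, i+12=u, o+12=a, u+12=g, s+12=e.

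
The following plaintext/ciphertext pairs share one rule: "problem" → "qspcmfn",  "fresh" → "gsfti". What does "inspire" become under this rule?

Compare letters: p→q is +1, r→s is +1, o→p is +1 — a constant shift. This is a Caesar cipher with shift 1.
On inspire: i+1=j, n+1=o, s+1=t, p+1=q, i+1=j, r+1=s, e+1=f.

jotqjsf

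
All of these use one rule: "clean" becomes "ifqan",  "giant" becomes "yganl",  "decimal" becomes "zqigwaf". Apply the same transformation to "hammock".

pawweio

This is an affine cipher: with a=0,…,z=25, each position x becomes (17x+0) mod 26.
For hammock: h(7)→17·7+0≡15=p; a(0)→17·0+0≡0=a; m(12)→17·12+0≡22=w; m(12)→17·12+0≡22=w; o(14)→17·14+0≡4=e; c(2)→17·2+0≡8=i; k(10)→17·10+0≡14=o (all mod 26).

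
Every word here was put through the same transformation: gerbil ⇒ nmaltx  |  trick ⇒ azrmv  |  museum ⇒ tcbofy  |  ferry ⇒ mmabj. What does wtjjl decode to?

In gerbil: g→n is +7, e→m is +8, r→a is +9, b→l is +10 — the shift increases by 1 each position. The shift increases by 1 at each position, starting from +7: 7, 8, 9, ….
Decoding wtjjl: w−7=p, t−8=l, j−9=a, j−10=z, l−11=a.

plaza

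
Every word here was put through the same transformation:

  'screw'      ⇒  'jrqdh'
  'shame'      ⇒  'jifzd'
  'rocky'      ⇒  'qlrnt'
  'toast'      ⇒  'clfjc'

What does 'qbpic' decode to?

s(18)→j(9) and c(2)→r(17) fit y≡19x+5 (mod 26); the inverse of 19 mod 26 is 11. This is an affine cipher: with a=0,…,z=25, each position x becomes (19x+5) mod 26.
Reversing it on qbpic: q(16)→11·(16−5)≡17=r; b(1)→11·(1−5)≡8=i; p(15)→11·(15−5)≡6=g; i(8)→11·(8−5)≡7=h; c(2)→11·(2−5)≡19=t (all mod 26).

right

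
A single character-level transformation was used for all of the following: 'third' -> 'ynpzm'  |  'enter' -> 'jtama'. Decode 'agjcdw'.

vacuum

In third: t→y is +5, h→n is +6, i→p is +7, r→z is +8 — the shift increases by 1 each position. The shift increases by 1 at each position, starting from +5: 5, 6, 7, ….
Undoing it on agjcdw: a−5=v, g−6=a, j−7=c, c−8=u, d−9=u, w−10=m.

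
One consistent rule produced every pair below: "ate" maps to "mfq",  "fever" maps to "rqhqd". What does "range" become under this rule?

Compare letters: a→m is +12, t→f is +12, e→q is +12 — a constant shift. This is a Caesar cipher with shift 12.
For range: r+12=d, a+12=m, n+12=z, g+12=s, e+12=q.

dmzsq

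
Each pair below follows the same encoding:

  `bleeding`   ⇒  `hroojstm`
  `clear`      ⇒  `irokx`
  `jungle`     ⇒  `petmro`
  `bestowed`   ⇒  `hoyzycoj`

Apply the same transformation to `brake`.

hxkqo

The shift depends on letter class: consonant b→h is +6, but vowel e→o is +10. Two shifts are in play — +10 for a/e/i/o/u, +6 for every other letter.
Applying it to brake: b(cons)+6=h, r(cons)+6=x, a(vowel)+10=k, k(cons)+6=q, e(vowel)+10=o.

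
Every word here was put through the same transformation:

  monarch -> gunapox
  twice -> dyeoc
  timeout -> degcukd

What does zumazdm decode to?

loyalty

m(12)→g(6) and o(14)→u(20) fit y≡7x+0 (mod 26); the inverse of 7 mod 26 is 15. Each letter's alphabet position (a=0..z=25) is mapped through 7·x+0 mod 26 — an affine cipher.
Decoding zumazdm: z(25)→15·(25−0)≡11=l; u(20)→15·(20−0)≡14=o; m(12)→15·(12−0)≡24=y; a(0)→15·(0−0)≡0=a; z(25)→15·(25−0)≡11=l; d(3)→15·(3−0)≡19=t; m(12)→15·(12−0)≡24=y (all mod 26).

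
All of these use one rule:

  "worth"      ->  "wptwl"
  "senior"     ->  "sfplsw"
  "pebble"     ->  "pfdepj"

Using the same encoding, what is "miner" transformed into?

In worth: w→w is +0, o→p is +1, r→t is +2, t→w is +3 — the shift increases by 1 each position. Each letter shifts forward by its position index (0, 1, 2, …) — the shift grows by one for each successive letter.
For miner: m+0=m, i+1=j, n+2=p, e+3=h, r+4=v.

mjphv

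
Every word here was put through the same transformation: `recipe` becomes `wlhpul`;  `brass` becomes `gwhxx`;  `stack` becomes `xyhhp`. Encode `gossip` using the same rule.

The shift depends on letter class: consonant r→w is +5, but vowel e→l is +7. Vowels shift forward by 7 and consonants shift forward by 5.
On gossip: g(cons)+5=l, o(vowel)+7=v, s(cons)+5=x, s(cons)+5=x, i(vowel)+7=p, p(cons)+5=u.

lvxxpu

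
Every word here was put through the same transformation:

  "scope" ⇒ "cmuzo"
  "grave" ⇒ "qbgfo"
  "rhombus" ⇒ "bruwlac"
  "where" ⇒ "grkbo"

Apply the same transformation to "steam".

cdkkw

A repeating key of period 3 is used — shifts +10, +10, +6 over and over.
For steam: s+10=c, t+10=d, e+6=k, a+10=k, m+10=w.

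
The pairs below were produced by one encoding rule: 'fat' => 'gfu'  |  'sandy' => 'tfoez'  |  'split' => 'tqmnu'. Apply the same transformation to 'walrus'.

xfmszt

The shift depends on letter class: consonant f→g is +1, but vowel a→f is +5. The rule splits by letter class: vowels +5, consonants +1.
On walrus: w(cons)+1=x, a(vowel)+5=f, l(cons)+1=m, r(cons)+1=s, u(vowel)+5=z, s(cons)+1=t.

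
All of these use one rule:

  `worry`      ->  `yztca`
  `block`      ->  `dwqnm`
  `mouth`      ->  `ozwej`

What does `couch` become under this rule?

Shifts by position in worry: pos 0: w→y (+2), pos 1: o→z (+11), pos 2: r→t (+2), pos 3: r→c (+11) — repeating every 2. It's a Vigenère-style cipher with numeric key [2,11]: position i shifts by key[i mod 2].
For couch: c+2=e, o+11=z, u+2=w, c+11=n, h+2=j.

ezwnj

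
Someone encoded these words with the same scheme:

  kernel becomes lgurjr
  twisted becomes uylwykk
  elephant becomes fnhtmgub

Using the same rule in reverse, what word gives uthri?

trend

In kernel: k→l is +1, e→g is +2, r→u is +3, n→r is +4 — the shift increases by 1 each position. Each letter shifts forward by (position + 1), i.e. 1, 2, 3, … — the shift grows by one for each successive letter.
Reversing it on uthri: u−1=t, t−2=r, h−3=e, r−4=n, i−5=d.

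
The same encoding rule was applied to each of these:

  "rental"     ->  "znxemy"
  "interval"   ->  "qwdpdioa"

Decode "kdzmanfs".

Letter i (0-indexed) is shifted by i+8, so successive shifts are 8, 9, 10, ….
Decoding kdzmanfs: k−8=c, d−9=u, z−10=p, m−11=b, a−12=o, n−13=a, f−14=r, s−15=d.

cupboard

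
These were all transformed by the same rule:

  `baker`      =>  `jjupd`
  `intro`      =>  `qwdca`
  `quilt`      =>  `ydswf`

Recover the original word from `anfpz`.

In baker: b→j is +8, a→j is +9, k→u is +10, e→p is +11 — the shift increases by 1 each position. Letter i (0-indexed) is shifted by i+8, so successive shifts are 8, 9, 10, ….
Reversing it on anfpz: a−8=s, n−9=e, f−10=v, p−11=e, z−12=n.

seven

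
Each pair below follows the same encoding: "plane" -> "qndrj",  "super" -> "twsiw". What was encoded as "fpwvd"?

In plane: p→q is +1, l→n is +2, a→d is +3, n→r is +4 — the shift increases by 1 each position. Letter i (0-indexed) is shifted by i+1, so successive shifts are 1, 2, 3, ….
Reversing it on fpwvd: f−1=e, p−2=n, w−3=t, v−4=r, d−5=y.

entry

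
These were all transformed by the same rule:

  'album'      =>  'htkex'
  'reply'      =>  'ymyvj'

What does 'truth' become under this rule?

azdds

In album: a→h is +7, l→t is +8, b→k is +9, u→e is +10 — the shift increases by 1 each position. The shift increases by 1 at each position, starting from +7: 7, 8, 9, ….
On truth: t+7=a, r+8=z, u+9=d, t+10=d, h+11=s.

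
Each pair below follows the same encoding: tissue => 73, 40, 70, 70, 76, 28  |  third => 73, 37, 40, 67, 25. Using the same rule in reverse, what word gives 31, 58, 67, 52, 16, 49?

t(#20)→73 and i(#9)→40: differences scale by 3, so n = 3·pos + 13. The formula is n = 3×(alphabet index, a=1) + 13.
Undoing it on 31, 58, 67, 52, 16, 49: 31→(31−13)÷3=6=f, 58→(58−13)÷3=15=o, 67→(67−13)÷3=18=r, 52→(52−13)÷3=13=m, 16→(16−13)÷3=1=a, 49→(49−13)÷3=12=l.

formal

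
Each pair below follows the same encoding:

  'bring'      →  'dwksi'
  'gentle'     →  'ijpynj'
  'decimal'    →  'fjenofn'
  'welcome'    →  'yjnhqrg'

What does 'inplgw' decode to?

ginger

Shifts by position in bring: pos 0: b→d (+2), pos 1: r→w (+5), pos 2: i→k (+2), pos 3: n→s (+5) — repeating every 2. The shifts repeat in a cycle of length 2: positions 0,1,… shift by +2, +5, then the pattern repeats.
Undoing it on inplgw: i−2=g, n−5=i, p−2=n, l−5=g, g−2=e, w−5=r.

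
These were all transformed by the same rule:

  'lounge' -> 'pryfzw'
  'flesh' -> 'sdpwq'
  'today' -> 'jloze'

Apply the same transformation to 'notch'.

snezy

The output letters match the input read backwards, each shifted +11: lounge reversed is egnuol. The word is reversed, then every letter is shifted forward by 11.
Applying it to notch: reverse → hcton; then shift: h+11=s, c+11=n, t+11=e, o+11=z, n+11=y.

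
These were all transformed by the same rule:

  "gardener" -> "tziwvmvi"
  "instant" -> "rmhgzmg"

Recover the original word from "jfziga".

Each pair mirrors across the alphabet (g↔t, a↔z, r↔i): positions sum to 25. This is the alphabet-reversal cipher (Atbash): a becomes z, b becomes y, etc.
Decoding jfziga: j↔q, f↔u, z↔a, i↔r, g↔t, a↔z.

quartz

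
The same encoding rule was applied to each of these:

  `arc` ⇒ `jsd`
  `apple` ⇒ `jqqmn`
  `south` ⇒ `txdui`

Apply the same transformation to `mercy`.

The shift depends on letter class: consonant r→s is +1, but vowel a→j is +9. Vowels shift forward by 9 and consonants shift forward by 1.
Applying it to mercy: m(cons)+1=n, e(vowel)+9=n, r(cons)+1=s, c(cons)+1=d, y(cons)+1=z.

nnsdz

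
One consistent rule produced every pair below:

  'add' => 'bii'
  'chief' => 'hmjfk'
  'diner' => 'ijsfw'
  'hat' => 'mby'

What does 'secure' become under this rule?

The shift depends on letter class: consonant d→i is +5, but vowel a→b is +1. The rule splits by letter class: vowels +1, consonants +5.
Applying it to secure: s(cons)+5=x, e(vowel)+1=f, c(cons)+5=h, u(vowel)+1=v, r(cons)+5=w, e(vowel)+1=f.

xfhvwf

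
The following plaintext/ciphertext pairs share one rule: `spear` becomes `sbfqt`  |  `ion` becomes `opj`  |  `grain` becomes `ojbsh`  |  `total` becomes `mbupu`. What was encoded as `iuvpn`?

The output letters match the input read backwards, each shifted +1: spear reversed is raeps. Two steps: reverse the string, then apply a Caesar shift of +1.
Decoding iuvpn: shift back: i−1=h, u−1=t, v−1=u, p−1=o, n−1=m → htuom; then reverse → mouth.

mouth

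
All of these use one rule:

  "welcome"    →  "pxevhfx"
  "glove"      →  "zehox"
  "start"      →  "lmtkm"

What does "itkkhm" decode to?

Compare letters: w→p is +19, e→x is +19, l→e is +19 — a constant shift. Every letter moves 19 places later in the alphabet, wrapping around z→a.
Undoing it on itkkhm: i−19=p, t−19=a, k−19=r, k−19=r, h−19=o, m−19=t.

parrot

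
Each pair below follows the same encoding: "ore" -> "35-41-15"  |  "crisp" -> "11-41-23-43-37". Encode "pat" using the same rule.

o(#15)→35 and r(#18)→41: differences scale by 2, so n = 2·pos + 5. The formula is n = 2×(alphabet index, a=1) + 5.
Applying it to pat: p=16→37, a=1→7, t=20→45.

37-7-45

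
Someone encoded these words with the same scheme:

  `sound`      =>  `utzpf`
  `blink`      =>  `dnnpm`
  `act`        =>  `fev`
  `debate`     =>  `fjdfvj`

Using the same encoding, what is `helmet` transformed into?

The shift depends on letter class: consonant s→u is +2, but vowel o→t is +5. Vowels shift forward by 5 and consonants shift forward by 2.
Applying it to helmet: h(cons)+2=j, e(vowel)+5=j, l(cons)+2=n, m(cons)+2=o, e(vowel)+5=j, t(cons)+2=v.

jjnojv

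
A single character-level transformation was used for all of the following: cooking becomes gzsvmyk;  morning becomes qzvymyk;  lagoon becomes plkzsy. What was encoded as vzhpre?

A repeating key of period 2 is used — shifts +4, +11 over and over.
Decoding vzhpre: v−4=r, z−11=o, h−4=d, p−11=e, r−4=n, e−11=t.

rodent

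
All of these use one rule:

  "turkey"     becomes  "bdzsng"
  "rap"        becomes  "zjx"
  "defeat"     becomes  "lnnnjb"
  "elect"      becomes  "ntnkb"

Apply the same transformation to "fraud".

nzjdl

The rule splits by letter class: vowels +9, consonants +8.
On fraud: f(cons)+8=n, r(cons)+8=z, a(vowel)+9=j, u(vowel)+9=d, d(cons)+8=l.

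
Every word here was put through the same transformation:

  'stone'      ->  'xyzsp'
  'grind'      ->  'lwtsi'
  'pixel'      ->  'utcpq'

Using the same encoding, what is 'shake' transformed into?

xmlpp

The shift depends on letter class: consonant s→x is +5, but vowel o→z is +11. The rule splits by letter class: vowels +11, consonants +5.
On shake: s(cons)+5=x, h(cons)+5=m, a(vowel)+11=l, k(cons)+5=p, e(vowel)+11=p.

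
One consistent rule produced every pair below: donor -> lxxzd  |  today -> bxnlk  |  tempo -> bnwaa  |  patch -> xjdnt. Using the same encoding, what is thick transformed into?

In donor: d→l is +8, o→x is +9, n→x is +10, o→z is +11 — the shift increases by 1 each position. The shift increases by 1 at each position, starting from +8: 8, 9, 10, ….
On thick: t+8=b, h+9=q, i+10=s, c+11=n, k+12=w.

bqsnw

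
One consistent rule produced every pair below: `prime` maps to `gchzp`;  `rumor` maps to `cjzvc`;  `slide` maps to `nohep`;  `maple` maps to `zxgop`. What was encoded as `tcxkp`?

crane

p(15)→g(6) and r(17)→c(2) fit y≡11x+23 (mod 26); the inverse of 11 mod 26 is 19. Treating letters as 0–25, the rule is x ↦ 11x + 23 (mod 26).
Undoing it on tcxkp: t(19)→19·(19−23)≡2=c; c(2)→19·(2−23)≡17=r; x(23)→19·(23−23)≡0=a; k(10)→19·(10−23)≡13=n; p(15)→19·(15−23)≡4=e (all mod 26).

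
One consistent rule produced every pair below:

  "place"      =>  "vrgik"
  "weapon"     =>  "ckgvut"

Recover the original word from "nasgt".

human

This is a Caesar cipher with shift 6.
Reversing it on nasgt: n−6=h, a−6=u, s−6=m, g−6=a, t−6=n.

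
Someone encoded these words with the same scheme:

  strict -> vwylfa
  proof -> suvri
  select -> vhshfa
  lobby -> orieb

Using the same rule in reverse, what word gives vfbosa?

sculpt

The shifts repeat in a cycle of length 3: positions 0,1,… shift by +3, +3, +7, then the pattern repeats.
Reversing it on vfbosa: v−3=s, f−3=c, b−7=u, o−3=l, s−3=p, a−7=t.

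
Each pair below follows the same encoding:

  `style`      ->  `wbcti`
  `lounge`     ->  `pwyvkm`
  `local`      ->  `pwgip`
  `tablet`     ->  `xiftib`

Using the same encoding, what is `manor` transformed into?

qirwv

Shifts by position in style: pos 0: s→w (+4), pos 1: t→b (+8), pos 2: y→c (+4), pos 3: l→t (+8) — repeating every 2. It's a Vigenère-style cipher with numeric key [4,8]: position i shifts by key[i mod 2].
For manor: m+4=q, a+8=i, n+4=r, o+8=w, r+4=v.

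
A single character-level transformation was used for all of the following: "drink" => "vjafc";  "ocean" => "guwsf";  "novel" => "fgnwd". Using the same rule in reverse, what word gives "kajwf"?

Compare letters: d→v is +18, r→j is +18, i→a is +18 — a constant shift. Every letter moves 18 places later in the alphabet, wrapping around z→a.
Reversing it on kajwf: k−18=s, a−18=i, j−18=r, w−18=e, f−18=n.

siren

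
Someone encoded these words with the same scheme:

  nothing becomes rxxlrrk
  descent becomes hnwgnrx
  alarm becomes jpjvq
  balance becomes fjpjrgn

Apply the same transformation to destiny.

hnwxrrc

The shift depends on letter class: consonant n→r is +4, but vowel o→x is +9. The rule splits by letter class: vowels +9, consonants +4.
On destiny: d(cons)+4=h, e(vowel)+9=n, s(cons)+4=w, t(cons)+4=x, i(vowel)+9=r, n(cons)+4=r, y(cons)+4=c.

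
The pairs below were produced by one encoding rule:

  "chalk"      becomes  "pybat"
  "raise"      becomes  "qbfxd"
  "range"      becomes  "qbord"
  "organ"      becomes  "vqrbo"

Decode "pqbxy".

c(2)→p(15) and h(7)→y(24) fit y≡7x+1 (mod 26); the inverse of 7 mod 26 is 15. Each letter's alphabet position (a=0..z=25) is mapped through 7·x+1 mod 26 — an affine cipher.
Decoding pqbxy: p(15)→15·(15−1)≡2=c; q(16)→15·(16−1)≡17=r; b(1)→15·(1−1)≡0=a; x(23)→15·(23−1)≡18=s; y(24)→15·(24−1)≡7=h (all mod 26).

crash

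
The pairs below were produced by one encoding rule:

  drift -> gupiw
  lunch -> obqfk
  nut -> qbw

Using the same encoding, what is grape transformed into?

juhsl

The rule splits by letter class: vowels +7, consonants +3.
On grape: g(cons)+3=j, r(cons)+3=u, a(vowel)+7=h, p(cons)+3=s, e(vowel)+7=l.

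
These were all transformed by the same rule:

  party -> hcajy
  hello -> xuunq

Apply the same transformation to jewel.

unfns

The output letters match the input read backwards, each shifted +9: party reversed is ytrap. Two steps: reverse the string, then apply a Caesar shift of +9.
On jewel: reverse → lewej; then shift: l+9=u, e+9=n, w+9=f, e+9=n, j+9=s.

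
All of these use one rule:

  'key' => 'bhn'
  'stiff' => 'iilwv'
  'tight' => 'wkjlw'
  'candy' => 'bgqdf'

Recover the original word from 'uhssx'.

upper

The output letters match the input read backwards, each shifted +3: key reversed is yek. Two steps: reverse the string, then apply a Caesar shift of +3.
Decoding uhssx: shift back: u−3=r, h−3=e, s−3=p, s−3=p, x−3=u → reppu; then reverse → upper.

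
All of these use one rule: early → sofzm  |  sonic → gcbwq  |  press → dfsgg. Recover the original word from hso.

tea

Compare letters: e→s is +14, a→o is +14, r→f is +14 — a constant shift. It's a constant shift of +14 (ROT14).
Reversing it on hso: h−14=t, s−14=e, o−14=a.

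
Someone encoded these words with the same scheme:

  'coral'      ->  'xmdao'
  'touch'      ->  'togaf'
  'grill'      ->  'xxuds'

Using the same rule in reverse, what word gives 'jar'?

fox

Two steps: reverse the string, then apply a Caesar shift of +12.
Decoding jar: shift back: j−12=x, a−12=o, r−12=f → xof; then reverse → fox.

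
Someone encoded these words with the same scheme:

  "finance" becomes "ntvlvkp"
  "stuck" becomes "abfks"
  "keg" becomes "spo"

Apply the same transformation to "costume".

The shift depends on letter class: consonant f→n is +8, but vowel i→t is +11. Vowels shift forward by 11 and consonants shift forward by 8.
Applying it to costume: c(cons)+8=k, o(vowel)+11=z, s(cons)+8=a, t(cons)+8=b, u(vowel)+11=f, m(cons)+8=u, e(vowel)+11=p.

kzabfup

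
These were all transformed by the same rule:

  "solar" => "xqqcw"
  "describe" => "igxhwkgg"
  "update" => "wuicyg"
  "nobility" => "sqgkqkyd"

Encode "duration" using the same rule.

The shift depends on letter class: consonant s→x is +5, but vowel o→q is +2. Two shifts are in play — +2 for a/e/i/o/u, +5 for every other letter.
Applying it to duration: d(cons)+5=i, u(vowel)+2=w, r(cons)+5=w, a(vowel)+2=c, t(cons)+5=y, i(vowel)+2=k, o(vowel)+2=q, n(cons)+5=s.

iwwcykqs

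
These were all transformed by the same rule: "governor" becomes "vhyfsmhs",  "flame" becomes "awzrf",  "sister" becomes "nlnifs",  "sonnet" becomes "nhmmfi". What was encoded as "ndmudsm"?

sunburn

g(6)→v(21) and o(14)→h(7) fit y≡21x+25 (mod 26); the inverse of 21 mod 26 is 5. Each letter's alphabet position (a=0..z=25) is mapped through 21·x+25 mod 26 — an affine cipher.
Undoing it on ndmudsm: n(13)→5·(13−25)≡18=s; d(3)→5·(3−25)≡20=u; m(12)→5·(12−25)≡13=n; u(20)→5·(20−25)≡1=b; d(3)→5·(3−25)≡20=u; s(18)→5·(18−25)≡17=r; m(12)→5·(12−25)≡13=n (all mod 26).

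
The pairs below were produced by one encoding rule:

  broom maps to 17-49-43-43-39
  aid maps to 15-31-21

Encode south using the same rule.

51-43-55-53-29

b(#2)→17 and r(#18)→49: differences scale by 2, so n = 2·pos + 13. Each letter becomes 2×(its alphabet position, a=1..z=26) + 13.
On south: s=19→51, o=15→43, u=21→55, t=20→53, h=8→29.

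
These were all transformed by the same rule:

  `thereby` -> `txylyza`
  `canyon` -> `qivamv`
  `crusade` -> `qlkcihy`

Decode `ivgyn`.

t(19)→t(19) and h(7)→x(23) fit y≡17x+8 (mod 26); the inverse of 17 mod 26 is 23. This is an affine cipher: with a=0,…,z=25, each position x becomes (17x+8) mod 26.
Decoding ivgyn: i(8)→23·(8−8)≡0=a; v(21)→23·(21−8)≡13=n; g(6)→23·(6−8)≡6=g; y(24)→23·(24−8)≡4=e; n(13)→23·(13−8)≡11=l (all mod 26).

angel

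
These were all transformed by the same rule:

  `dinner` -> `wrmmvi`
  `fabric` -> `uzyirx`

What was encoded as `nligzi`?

mortar

Each pair mirrors across the alphabet (d↔w, i↔r, n↔m): positions sum to 25. This is the alphabet-reversal cipher (Atbash): a becomes z, b becomes y, etc.
Undoing it on nligzi: n↔m, l↔o, i↔r, g↔t, z↔a, i↔r.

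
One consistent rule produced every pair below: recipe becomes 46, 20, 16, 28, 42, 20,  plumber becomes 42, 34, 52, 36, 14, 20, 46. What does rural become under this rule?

With a=1..z=26, the number is 2·pos + 10.
For rural: r=18→46, u=21→52, r=18→46, a=1→12, l=12→34.

46, 52, 46, 12, 34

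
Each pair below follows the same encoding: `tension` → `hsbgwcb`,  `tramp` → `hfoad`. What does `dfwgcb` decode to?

Compare letters: t→h is +14, e→s is +14, n→b is +14 — a constant shift. Each letter is shifted forward by 14 in the alphabet (a Caesar shift of +14).
Reversing it on dfwgcb: d−14=p, f−14=r, w−14=i, g−14=s, c−14=o, b−14=n.

prison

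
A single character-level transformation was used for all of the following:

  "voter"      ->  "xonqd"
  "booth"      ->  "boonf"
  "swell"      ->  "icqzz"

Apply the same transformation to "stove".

v(21)→x(23) and o(14)→o(14) fit y≡5x+22 (mod 26); the inverse of 5 mod 26 is 21. This is an affine cipher: with a=0,…,z=25, each position x becomes (5x+22) mod 26.
On stove: s(18)→5·18+22≡8=i; t(19)→5·19+22≡13=n; o(14)→5·14+22≡14=o; v(21)→5·21+22≡23=x; e(4)→5·4+22≡16=q (all mod 26).

inoxq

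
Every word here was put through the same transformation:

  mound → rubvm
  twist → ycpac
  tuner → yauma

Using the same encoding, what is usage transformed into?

zyhon

In mound: m→r is +5, o→u is +6, u→b is +7, n→v is +8 — the shift increases by 1 each position. The shift increases by 1 at each position, starting from +5: 5, 6, 7, ….
On usage: u+5=z, s+6=y, a+7=h, g+8=o, e+9=n.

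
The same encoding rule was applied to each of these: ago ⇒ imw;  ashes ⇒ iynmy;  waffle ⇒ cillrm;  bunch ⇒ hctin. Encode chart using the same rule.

The shift depends on letter class: consonant g→m is +6, but vowel a→i is +8. The rule splits by letter class: vowels +8, consonants +6.
For chart: c(cons)+6=i, h(cons)+6=n, a(vowel)+8=i, r(cons)+6=x, t(cons)+6=z.

inixz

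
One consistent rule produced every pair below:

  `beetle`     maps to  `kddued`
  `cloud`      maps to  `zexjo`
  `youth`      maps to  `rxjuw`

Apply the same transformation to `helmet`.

b(1)→k(10) and e(4)→d(3) fit y≡15x+21 (mod 26); the inverse of 15 mod 26 is 7. Treating letters as 0–25, the rule is x ↦ 15x + 21 (mod 26).
Applying it to helmet: h(7)→15·7+21≡22=w; e(4)→15·4+21≡3=d; l(11)→15·11+21≡4=e; m(12)→15·12+21≡19=t; e(4)→15·4+21≡3=d; t(19)→15·19+21≡20=u (all mod 26).

wdetdu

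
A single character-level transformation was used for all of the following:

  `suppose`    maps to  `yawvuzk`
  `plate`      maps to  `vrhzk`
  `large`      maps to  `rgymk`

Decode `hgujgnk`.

Shifts by position in suppose: pos 0: s→y (+6), pos 1: u→a (+6), pos 2: p→w (+7), pos 3: p→v (+6), pos 4: o→u (+6), pos 5: s→z (+7) — repeating every 3. The shifts repeat in a cycle of length 3: positions 0,1,… shift by +6, +6, +7, then the pattern repeats.
Reversing it on hgujgnk: h−6=b, g−6=a, u−7=n, j−6=d, g−6=a, n−7=g, k−6=e.

bandage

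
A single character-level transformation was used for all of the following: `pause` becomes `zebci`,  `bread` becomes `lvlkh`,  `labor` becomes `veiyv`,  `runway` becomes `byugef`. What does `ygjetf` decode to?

Shifts by position in pause: pos 0: p→z (+10), pos 1: a→e (+4), pos 2: u→b (+7), pos 3: s→c (+10), pos 4: e→i (+4) — repeating every 3. It's a Vigenère-style cipher with numeric key [10,4,7]: position i shifts by key[i mod 3].
Decoding ygjetf: y−10=o, g−4=c, j−7=c, e−10=u, t−4=p, f−7=y.

occupy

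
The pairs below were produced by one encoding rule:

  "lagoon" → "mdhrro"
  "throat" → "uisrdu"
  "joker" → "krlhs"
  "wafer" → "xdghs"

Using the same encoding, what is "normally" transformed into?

The shift depends on letter class: consonant l→m is +1, but vowel a→d is +3. The rule splits by letter class: vowels +3, consonants +1.
Applying it to normally: n(cons)+1=o, o(vowel)+3=r, r(cons)+1=s, m(cons)+1=n, a(vowel)+3=d, l(cons)+1=m, l(cons)+1=m, y(cons)+1=z.

orsndmmz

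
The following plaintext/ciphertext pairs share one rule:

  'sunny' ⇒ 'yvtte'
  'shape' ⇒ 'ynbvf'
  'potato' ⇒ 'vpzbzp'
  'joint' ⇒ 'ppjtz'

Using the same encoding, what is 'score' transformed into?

yipxf

The shift depends on letter class: consonant s→y is +6, but vowel u→v is +1. Vowels shift forward by 1 and consonants shift forward by 6.
On score: s(cons)+6=y, c(cons)+6=i, o(vowel)+1=p, r(cons)+6=x, e(vowel)+1=f.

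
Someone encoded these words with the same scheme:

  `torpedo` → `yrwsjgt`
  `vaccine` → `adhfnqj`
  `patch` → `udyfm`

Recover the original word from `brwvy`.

Shifts by position in torpedo: pos 0: t→y (+5), pos 1: o→r (+3), pos 2: r→w (+5), pos 3: p→s (+3) — repeating every 2. It's a Vigenère-style cipher with numeric key [5,3]: position i shifts by key[i mod 2].
Undoing it on brwvy: b−5=w, r−3=o, w−5=r, v−3=s, y−5=t.

worst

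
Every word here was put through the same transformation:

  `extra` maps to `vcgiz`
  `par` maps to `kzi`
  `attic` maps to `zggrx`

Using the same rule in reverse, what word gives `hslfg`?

Letters are reflected about the middle of the alphabet (position → 25−position): Atbash.
Reversing it on hslfg: h↔s, s↔h, l↔o, f↔u, g↔t.

shout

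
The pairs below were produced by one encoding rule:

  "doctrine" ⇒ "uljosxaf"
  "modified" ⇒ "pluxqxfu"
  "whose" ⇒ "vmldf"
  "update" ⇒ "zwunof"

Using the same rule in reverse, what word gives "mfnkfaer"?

d(3)→u(20) and o(14)→l(11) fit y≡11x+13 (mod 26); the inverse of 11 mod 26 is 19. Treating letters as 0–25, the rule is x ↦ 11x + 13 (mod 26).
Reversing it on mfnkfaer: m(12)→19·(12−13)≡7=h; f(5)→19·(5−13)≡4=e; n(13)→19·(13−13)≡0=a; k(10)→19·(10−13)≡21=v; f(5)→19·(5−13)≡4=e; a(0)→19·(0−13)≡13=n; e(4)→19·(4−13)≡11=l; r(17)→19·(17−13)≡24=y (all mod 26).

heavenly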